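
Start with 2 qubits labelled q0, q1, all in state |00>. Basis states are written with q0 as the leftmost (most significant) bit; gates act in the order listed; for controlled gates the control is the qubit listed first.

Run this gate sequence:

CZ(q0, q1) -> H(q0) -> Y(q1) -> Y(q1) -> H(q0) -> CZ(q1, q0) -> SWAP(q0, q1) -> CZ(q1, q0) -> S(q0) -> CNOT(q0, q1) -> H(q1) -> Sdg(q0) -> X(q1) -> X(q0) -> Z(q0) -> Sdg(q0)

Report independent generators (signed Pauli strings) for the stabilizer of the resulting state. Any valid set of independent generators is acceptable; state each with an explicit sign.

The stabilizer group can be generated by +IX, -ZI, among other valid generating sets.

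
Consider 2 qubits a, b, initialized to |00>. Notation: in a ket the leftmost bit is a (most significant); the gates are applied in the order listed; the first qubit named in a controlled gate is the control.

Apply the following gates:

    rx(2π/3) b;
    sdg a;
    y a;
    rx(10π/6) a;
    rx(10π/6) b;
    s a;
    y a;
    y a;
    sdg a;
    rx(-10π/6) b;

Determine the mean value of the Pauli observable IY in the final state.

The observable IY averages to -sqrt(3)/2. Key observation: steps 5-10 multiply out to the identity, so the circuit reduces to the remaining gates.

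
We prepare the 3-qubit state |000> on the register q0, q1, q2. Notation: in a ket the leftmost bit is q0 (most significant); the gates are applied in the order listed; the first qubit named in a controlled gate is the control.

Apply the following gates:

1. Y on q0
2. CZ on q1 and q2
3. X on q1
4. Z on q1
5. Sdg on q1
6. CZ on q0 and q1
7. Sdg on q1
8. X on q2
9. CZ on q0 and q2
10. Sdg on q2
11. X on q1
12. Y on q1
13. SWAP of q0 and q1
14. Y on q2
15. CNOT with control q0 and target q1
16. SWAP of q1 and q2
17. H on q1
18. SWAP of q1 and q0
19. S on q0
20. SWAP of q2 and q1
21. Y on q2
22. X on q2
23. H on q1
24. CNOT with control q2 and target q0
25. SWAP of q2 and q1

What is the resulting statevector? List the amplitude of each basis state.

The resulting statevector has amplitude 0 on |000>, 0 on |001>, 1/2 on |010>, 1/2 on |011>, 0 on |100>, 0 on |101>, -I/2 on |110>, -I/2 on |111>.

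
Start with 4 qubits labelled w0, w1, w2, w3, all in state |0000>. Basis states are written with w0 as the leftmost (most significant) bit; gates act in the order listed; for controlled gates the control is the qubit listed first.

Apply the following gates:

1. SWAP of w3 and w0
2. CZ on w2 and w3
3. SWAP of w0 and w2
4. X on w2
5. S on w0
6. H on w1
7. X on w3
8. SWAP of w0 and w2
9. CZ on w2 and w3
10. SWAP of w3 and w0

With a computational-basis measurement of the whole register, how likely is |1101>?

Outcome |1101> occurs with probability 1/2.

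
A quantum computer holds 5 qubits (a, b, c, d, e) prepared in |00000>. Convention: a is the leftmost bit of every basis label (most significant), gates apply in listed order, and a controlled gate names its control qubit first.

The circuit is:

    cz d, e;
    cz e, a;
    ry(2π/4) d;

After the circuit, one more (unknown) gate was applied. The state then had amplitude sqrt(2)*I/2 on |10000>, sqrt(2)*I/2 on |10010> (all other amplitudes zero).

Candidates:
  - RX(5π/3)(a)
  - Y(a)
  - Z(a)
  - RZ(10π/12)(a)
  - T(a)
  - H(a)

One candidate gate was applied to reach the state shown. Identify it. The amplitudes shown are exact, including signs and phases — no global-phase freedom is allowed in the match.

It was Y(a) that produced the state shown.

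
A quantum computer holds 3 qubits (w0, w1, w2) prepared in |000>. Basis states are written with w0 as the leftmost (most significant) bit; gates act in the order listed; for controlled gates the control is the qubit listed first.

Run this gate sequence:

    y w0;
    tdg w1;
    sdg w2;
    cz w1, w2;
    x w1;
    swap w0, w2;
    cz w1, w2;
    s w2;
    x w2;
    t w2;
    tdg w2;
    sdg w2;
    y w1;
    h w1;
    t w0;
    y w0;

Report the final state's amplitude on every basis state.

The final amplitudes are sqrt(2)/2 on |100>, sqrt(2)/2 on |110>, and 0 on every other basis state.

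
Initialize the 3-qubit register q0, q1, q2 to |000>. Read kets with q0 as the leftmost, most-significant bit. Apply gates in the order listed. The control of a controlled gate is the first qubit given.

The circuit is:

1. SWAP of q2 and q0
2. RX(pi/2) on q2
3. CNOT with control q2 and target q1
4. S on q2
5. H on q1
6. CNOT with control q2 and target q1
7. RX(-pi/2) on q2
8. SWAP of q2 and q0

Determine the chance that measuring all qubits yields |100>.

The probability of measuring |100> is 1/4.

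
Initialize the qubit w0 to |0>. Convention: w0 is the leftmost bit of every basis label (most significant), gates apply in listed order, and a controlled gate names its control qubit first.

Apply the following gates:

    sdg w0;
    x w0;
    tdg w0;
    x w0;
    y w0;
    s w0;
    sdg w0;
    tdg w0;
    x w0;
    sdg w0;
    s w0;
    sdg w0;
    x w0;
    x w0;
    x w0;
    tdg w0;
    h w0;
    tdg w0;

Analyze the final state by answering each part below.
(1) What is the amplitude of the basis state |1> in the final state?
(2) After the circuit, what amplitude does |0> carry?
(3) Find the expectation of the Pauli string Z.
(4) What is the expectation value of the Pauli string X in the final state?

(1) |1> carries amplitude sqrt(2)*I/2 in the final state.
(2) The final state's coefficient on |0> equals -sqrt(2)*exp(3*I*pi/4)/2.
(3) The observable Z averages to 0.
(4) The expectation value of X is -sqrt(2)/2.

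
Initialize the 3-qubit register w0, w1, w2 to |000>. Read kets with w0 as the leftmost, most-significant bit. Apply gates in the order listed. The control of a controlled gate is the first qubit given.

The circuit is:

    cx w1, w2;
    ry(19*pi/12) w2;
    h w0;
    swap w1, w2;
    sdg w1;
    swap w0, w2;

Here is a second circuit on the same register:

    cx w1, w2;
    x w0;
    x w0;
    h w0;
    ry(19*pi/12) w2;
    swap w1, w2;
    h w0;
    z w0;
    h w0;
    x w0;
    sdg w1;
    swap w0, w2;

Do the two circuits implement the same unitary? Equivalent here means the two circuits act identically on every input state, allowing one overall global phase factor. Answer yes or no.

Yes, they are equivalent — the unitaries differ by at most a global phase.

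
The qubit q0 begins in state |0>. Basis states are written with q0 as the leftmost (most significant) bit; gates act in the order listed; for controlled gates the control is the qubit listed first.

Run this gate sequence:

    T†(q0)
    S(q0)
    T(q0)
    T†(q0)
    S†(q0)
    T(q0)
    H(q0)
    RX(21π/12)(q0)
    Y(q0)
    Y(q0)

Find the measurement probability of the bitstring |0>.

The probability of measuring |0> is 1/2. Key observation: steps 1-6 multiply out to the identity, so the circuit reduces to the remaining gates.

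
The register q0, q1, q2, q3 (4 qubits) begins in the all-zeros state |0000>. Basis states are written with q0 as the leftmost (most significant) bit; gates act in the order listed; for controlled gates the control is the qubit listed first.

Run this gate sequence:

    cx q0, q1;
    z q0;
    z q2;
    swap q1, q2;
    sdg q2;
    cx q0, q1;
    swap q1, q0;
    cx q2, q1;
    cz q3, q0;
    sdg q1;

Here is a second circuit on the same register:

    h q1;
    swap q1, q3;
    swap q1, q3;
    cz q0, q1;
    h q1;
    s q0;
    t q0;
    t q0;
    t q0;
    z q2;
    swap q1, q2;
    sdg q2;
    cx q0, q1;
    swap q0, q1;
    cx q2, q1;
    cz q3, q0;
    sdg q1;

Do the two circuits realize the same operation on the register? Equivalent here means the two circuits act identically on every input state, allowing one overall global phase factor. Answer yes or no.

No, they are not equivalent — no single phase factor reconciles the two unitaries.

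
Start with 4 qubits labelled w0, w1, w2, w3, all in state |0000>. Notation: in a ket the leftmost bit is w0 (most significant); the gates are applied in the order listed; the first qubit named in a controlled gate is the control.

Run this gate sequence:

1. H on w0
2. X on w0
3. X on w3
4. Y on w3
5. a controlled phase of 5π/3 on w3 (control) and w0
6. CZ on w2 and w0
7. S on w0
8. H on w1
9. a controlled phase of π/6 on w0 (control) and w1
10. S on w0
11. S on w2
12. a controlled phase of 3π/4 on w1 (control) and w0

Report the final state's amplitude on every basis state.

The resulting statevector has amplitude -I/2 on |0000>, -I/2 on |0100>, I/2 on |1000>, -exp(5*I*pi/12)/2 on |1100>, and 0 on every other basis state.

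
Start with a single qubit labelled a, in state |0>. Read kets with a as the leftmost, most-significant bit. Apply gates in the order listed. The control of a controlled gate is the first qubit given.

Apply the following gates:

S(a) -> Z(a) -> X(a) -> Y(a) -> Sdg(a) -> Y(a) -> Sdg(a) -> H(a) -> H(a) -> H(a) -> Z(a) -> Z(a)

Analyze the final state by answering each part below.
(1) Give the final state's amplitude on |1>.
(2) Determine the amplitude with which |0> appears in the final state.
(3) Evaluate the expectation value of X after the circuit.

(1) |1> carries amplitude sqrt(2)*I/2 in the final state.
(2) The final state's coefficient on |0> equals -sqrt(2)*I/2.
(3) The expectation value of X is -1.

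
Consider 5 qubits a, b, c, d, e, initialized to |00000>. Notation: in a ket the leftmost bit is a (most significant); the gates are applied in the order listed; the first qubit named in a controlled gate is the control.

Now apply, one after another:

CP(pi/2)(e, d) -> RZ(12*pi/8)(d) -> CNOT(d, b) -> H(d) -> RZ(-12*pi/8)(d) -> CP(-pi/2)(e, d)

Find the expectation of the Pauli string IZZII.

The observable IZZII averages to 1.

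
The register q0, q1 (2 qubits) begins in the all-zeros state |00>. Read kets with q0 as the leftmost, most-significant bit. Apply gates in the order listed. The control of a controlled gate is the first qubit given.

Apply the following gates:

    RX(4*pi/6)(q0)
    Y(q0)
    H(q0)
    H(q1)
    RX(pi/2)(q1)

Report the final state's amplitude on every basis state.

After the circuit, the state carries amplitude (1 - I)*(-sqrt(6) + sqrt(2)*I)/8 on |00>, (1 - I)*(-sqrt(6) + sqrt(2)*I)/8 on |01>, -(1 - I)*(sqrt(6) + sqrt(2)*I)/8 on |10>, -(1 - I)*(sqrt(6) + sqrt(2)*I)/8 on |11>.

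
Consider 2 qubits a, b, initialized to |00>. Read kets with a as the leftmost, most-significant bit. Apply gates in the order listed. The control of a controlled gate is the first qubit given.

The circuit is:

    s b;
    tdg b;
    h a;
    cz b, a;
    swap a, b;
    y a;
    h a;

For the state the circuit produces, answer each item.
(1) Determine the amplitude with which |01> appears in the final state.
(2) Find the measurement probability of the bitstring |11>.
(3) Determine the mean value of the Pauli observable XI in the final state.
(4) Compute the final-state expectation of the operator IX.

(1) The final state's coefficient on |01> equals I/2.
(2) The probability of measuring |11> is 1/4.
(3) In the final state, XI has expectation -1.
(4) The expectation value of IX is 1.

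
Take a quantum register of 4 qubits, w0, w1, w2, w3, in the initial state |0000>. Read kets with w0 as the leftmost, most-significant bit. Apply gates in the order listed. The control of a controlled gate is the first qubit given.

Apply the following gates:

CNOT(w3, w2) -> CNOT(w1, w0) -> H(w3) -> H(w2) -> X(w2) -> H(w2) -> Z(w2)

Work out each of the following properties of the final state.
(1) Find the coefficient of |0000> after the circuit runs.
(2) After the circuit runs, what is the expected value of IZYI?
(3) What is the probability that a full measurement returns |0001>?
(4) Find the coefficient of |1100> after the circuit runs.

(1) The final state's coefficient on |0000> equals sqrt(2)/2. Key observation: steps 4-7 multiply out to the identity, so the circuit reduces to the remaining gates.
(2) The expectation value of IZYI is 0.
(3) A full measurement returns |0001> with probability 1/2.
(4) The amplitude on |1100> is 0.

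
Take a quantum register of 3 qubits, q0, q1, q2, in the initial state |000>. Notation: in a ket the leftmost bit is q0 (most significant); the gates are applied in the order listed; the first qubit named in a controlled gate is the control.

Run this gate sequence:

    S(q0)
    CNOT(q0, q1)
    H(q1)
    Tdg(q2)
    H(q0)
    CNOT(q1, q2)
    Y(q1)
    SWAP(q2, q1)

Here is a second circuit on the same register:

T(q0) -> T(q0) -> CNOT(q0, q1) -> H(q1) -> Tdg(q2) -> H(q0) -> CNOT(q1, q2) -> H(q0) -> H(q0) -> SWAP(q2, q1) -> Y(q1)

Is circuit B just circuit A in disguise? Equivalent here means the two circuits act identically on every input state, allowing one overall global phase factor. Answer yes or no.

No, they are not equivalent — no single phase factor reconciles the two unitaries.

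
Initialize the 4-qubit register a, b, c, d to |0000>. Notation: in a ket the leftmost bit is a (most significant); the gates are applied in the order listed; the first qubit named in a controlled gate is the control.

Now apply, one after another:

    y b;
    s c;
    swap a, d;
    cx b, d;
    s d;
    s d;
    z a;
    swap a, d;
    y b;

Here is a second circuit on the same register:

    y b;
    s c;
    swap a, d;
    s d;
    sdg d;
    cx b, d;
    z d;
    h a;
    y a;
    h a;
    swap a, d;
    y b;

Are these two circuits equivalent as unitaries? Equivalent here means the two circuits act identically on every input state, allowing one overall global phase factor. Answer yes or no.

No: there is an input state on which the two circuits produce genuinely different outputs (not merely differing by a phase).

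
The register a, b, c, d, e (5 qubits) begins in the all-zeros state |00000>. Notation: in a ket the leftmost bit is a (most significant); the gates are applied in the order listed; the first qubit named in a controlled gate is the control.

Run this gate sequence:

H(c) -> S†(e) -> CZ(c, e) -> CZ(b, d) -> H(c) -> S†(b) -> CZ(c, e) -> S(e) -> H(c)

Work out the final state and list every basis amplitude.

After the circuit, the state carries amplitude sqrt(2)/2 on |00000>, sqrt(2)/2 on |00100>, and 0 on every other basis state.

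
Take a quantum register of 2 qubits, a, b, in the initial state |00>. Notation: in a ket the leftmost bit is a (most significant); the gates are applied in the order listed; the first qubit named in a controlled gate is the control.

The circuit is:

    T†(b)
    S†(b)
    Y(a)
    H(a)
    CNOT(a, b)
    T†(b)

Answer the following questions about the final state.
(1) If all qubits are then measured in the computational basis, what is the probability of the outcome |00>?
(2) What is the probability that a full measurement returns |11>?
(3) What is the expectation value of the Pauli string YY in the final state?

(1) The probability of measuring |00> is 1/2.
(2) Outcome |11> occurs with probability 1/2.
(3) The expectation value of YY is sqrt(2)/2.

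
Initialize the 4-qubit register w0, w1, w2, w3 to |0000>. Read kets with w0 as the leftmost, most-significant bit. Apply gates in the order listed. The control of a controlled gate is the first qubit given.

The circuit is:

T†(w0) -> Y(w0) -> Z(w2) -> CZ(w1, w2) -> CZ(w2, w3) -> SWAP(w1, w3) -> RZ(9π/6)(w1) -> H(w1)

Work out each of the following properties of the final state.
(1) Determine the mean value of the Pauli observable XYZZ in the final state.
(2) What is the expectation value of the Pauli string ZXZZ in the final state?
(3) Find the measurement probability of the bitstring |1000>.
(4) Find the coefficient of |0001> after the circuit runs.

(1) The expectation value of XYZZ is 0.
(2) In the final state, ZXZZ has expectation -1.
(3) A full measurement returns |1000> with probability 1/2.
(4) The final state's coefficient on |0001> equals 0.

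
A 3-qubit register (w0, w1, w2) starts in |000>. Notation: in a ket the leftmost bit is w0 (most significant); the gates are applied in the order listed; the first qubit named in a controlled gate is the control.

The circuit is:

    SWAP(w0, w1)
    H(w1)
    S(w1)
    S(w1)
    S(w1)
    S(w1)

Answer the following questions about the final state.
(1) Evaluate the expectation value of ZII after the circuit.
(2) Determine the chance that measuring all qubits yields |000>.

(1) The expectation value of ZII is 1.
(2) The probability of measuring |000> is 1/2.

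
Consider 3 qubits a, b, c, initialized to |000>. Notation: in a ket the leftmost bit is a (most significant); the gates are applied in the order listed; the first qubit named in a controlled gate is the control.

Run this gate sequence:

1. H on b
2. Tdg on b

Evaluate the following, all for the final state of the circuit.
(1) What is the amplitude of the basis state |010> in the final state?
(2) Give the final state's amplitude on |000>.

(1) The amplitude on |010> is -sqrt(2)*exp(3*I*pi/4)/2.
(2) |000> carries amplitude sqrt(2)/2 in the final state.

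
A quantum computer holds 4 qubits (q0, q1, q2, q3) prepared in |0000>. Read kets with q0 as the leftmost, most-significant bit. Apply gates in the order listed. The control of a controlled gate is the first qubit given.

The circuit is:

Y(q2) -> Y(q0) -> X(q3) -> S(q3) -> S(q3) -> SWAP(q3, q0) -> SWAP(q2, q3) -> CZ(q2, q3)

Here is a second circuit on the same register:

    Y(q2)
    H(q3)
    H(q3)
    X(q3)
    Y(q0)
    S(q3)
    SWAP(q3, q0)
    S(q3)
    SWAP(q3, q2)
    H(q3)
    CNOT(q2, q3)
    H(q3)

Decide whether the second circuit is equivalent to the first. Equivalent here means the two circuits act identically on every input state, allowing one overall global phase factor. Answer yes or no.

No: there is an input state on which the two circuits produce genuinely different outputs (not merely differing by a phase).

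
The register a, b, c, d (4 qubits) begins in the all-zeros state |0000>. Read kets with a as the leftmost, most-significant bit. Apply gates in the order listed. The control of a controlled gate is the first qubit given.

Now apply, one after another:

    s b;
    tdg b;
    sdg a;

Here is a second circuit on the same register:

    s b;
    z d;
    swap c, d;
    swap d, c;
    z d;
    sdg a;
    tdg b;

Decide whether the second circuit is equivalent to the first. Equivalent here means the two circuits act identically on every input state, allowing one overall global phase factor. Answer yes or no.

Yes, they are equivalent — the unitaries differ by at most a global phase.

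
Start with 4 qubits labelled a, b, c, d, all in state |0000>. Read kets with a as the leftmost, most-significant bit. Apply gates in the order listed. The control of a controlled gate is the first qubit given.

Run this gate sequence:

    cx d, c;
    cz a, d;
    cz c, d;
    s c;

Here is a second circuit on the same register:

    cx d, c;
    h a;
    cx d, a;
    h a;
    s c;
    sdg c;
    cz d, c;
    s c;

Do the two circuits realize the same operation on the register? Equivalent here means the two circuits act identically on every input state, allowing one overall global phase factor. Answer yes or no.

Yes: on every input state the two circuits agree up to one overall phase factor.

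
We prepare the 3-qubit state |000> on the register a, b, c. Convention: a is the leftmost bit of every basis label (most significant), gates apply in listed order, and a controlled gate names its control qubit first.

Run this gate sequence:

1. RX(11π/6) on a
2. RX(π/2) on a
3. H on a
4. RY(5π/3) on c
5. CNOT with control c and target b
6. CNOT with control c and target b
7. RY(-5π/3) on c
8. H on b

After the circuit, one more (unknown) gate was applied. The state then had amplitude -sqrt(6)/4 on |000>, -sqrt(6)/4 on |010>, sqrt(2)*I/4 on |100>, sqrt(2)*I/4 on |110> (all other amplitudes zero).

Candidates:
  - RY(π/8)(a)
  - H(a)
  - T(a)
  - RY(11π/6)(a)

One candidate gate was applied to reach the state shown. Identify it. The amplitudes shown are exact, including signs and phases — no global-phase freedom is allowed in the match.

It was H(a) that produced the state shown. Key observation: gates 4-7 undo each other exactly, leaving only the rest of the circuit to track.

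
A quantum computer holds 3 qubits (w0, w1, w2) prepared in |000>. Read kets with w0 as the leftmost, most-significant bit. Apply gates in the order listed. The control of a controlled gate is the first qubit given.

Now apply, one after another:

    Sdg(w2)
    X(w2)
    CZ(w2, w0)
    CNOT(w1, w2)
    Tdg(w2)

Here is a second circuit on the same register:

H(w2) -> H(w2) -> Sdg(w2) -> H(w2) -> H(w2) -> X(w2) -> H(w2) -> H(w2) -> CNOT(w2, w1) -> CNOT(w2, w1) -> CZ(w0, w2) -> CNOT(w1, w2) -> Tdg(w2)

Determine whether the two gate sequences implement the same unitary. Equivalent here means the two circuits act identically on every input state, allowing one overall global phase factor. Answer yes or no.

Yes — the two circuits implement the same unitary up to a global phase.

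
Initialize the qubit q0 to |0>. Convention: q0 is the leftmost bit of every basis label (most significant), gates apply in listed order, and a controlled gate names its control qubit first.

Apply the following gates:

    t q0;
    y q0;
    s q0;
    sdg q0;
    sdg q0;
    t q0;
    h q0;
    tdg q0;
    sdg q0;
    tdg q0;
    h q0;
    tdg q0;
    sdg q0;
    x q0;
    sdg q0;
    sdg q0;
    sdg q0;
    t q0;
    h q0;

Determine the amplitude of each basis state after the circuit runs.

After the circuit, the state carries amplitude -sqrt(2)/2 on |0>, sqrt(2)/2 on |1>.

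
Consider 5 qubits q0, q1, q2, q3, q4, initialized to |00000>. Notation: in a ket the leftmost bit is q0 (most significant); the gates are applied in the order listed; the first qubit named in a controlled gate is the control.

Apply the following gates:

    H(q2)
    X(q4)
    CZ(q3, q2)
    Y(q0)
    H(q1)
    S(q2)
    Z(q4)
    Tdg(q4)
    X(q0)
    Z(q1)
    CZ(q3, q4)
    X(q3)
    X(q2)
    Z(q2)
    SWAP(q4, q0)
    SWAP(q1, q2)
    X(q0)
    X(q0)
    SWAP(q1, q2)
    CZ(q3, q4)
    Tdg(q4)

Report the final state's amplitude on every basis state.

The final amplitudes are -exp(3*I*pi/4)/2 on |10010>, exp(I*pi/4)/2 on |10110>, exp(3*I*pi/4)/2 on |11010>, -exp(I*pi/4)/2 on |11110>, and 0 on every other basis state. Key observation: steps 16-19 multiply out to the identity, so the circuit reduces to the remaining gates.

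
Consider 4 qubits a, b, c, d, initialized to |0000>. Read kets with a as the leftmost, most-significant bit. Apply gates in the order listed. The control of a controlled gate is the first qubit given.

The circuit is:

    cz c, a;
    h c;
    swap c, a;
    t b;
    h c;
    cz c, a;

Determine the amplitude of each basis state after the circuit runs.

After the circuit, the state carries amplitude 1/2 on |0000>, 1/2 on |0010>, 1/2 on |1000>, -1/2 on |1010>, and 0 on every other basis state.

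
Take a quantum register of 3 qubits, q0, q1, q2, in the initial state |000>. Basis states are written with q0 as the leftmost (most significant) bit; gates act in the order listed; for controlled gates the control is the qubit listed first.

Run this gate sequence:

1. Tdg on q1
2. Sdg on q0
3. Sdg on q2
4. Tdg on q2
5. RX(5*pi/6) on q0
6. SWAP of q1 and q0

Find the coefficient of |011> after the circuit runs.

The final state's coefficient on |011> equals 0.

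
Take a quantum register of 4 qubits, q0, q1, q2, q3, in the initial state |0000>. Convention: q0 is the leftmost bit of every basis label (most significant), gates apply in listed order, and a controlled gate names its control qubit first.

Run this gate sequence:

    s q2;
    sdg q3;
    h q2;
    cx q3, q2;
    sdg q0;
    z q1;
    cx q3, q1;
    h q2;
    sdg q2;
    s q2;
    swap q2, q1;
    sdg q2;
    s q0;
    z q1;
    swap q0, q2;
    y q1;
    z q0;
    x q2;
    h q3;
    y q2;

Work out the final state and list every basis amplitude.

The final amplitudes are sqrt(2)/2 on |0100>, sqrt(2)/2 on |0101>, and 0 on every other basis state.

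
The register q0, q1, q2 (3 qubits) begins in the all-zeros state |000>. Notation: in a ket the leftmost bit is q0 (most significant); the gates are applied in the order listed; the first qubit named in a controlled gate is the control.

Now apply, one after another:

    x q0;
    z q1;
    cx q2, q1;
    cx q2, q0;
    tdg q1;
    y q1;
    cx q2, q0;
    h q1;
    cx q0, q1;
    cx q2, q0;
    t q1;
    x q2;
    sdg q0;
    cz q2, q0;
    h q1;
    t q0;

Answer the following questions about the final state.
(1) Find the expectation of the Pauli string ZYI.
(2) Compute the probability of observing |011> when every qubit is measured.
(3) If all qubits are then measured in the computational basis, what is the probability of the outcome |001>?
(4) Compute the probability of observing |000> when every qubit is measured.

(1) The expectation value of ZYI is -sqrt(2)/2.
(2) A full measurement returns |011> with probability 0.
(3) Outcome |001> occurs with probability 0.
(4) The probability of measuring |000> is 0.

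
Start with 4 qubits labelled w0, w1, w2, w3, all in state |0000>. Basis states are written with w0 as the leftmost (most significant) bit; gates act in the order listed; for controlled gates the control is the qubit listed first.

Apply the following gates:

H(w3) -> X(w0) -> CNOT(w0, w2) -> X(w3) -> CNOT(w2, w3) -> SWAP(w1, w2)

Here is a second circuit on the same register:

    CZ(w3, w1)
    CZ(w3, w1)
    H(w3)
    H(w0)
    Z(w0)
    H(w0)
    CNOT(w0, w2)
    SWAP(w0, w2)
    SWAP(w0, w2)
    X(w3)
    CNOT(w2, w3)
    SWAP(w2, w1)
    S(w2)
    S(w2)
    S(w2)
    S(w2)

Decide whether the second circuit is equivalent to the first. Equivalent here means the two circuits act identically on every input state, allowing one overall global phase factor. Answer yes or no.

Yes: on every input state the two circuits agree up to one overall phase factor.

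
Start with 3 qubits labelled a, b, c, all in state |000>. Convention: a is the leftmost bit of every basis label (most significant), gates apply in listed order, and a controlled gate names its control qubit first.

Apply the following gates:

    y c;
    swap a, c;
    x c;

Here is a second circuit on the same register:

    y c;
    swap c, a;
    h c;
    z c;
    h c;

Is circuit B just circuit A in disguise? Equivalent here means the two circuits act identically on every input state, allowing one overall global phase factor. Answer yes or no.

Yes: on every input state the two circuits agree up to one overall phase factor.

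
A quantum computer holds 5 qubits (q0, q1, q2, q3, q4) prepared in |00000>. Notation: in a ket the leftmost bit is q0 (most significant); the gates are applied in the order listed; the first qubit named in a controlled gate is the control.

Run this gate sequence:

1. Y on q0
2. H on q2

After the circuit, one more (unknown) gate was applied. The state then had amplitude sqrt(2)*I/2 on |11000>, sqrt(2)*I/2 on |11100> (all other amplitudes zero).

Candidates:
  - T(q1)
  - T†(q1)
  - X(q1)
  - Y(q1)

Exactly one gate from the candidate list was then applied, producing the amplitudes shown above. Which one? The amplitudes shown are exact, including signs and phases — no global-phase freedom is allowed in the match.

The unique candidate consistent with the amplitudes is X(q1).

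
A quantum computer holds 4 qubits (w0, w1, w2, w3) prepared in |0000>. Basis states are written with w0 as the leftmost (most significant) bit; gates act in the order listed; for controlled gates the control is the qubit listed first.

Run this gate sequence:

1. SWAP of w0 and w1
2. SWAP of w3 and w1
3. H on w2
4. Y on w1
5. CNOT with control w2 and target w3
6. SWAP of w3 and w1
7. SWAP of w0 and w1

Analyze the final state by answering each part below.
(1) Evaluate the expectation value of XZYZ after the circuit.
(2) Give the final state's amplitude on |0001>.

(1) The observable XZYZ averages to 0.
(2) The final state's coefficient on |0001> equals sqrt(2)*I/2.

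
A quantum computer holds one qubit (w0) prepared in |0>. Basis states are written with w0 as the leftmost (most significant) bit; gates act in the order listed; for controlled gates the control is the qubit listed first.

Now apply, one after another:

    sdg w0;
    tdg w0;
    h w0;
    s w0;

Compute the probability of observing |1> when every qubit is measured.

A full measurement returns |1> with probability 1/2.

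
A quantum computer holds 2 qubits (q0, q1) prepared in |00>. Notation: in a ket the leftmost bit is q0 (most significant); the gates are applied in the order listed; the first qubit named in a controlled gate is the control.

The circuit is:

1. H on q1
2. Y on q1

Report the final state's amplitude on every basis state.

The final amplitudes are -sqrt(2)*I/2 on |00>, sqrt(2)*I/2 on |01>, 0 on |10>, 0 on |11>.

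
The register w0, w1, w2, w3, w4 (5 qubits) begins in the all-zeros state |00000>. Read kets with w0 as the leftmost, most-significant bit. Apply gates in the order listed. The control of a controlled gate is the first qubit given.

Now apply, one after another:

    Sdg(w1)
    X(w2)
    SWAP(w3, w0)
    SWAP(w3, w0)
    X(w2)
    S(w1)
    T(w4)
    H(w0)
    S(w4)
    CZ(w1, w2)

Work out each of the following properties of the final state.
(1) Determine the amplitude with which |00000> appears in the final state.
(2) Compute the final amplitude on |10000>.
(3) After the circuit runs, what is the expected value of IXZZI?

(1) The amplitude on |00000> is sqrt(2)/2. Key observation: the block from step 1 through step 6 cancels to the identity and can be dropped.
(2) The final state's coefficient on |10000> equals sqrt(2)/2.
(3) In the final state, IXZZI has expectation 0.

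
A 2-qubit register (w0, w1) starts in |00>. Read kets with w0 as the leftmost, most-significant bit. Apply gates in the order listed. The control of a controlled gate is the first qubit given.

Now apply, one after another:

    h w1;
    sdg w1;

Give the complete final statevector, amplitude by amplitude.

The final amplitudes are sqrt(2)/2 on |00>, -sqrt(2)*I/2 on |01>, 0 on |10>, 0 on |11>.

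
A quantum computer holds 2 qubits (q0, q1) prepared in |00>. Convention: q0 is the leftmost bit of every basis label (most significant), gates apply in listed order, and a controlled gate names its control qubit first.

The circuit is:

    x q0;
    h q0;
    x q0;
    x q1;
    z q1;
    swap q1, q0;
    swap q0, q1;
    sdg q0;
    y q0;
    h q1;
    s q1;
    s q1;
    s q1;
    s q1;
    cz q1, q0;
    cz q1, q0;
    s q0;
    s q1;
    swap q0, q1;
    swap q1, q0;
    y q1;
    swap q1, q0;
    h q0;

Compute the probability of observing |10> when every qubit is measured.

A full measurement returns |10> with probability 1/4. Key observation: steps 11-14 multiply out to the identity, so the circuit reduces to the remaining gates.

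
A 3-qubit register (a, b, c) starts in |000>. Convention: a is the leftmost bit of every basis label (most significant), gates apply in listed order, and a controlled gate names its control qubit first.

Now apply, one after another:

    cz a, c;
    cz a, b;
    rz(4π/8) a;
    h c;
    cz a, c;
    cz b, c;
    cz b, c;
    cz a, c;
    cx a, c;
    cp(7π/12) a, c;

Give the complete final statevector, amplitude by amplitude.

After the circuit, the state carries amplitude -sqrt(2)*exp(3*I*pi/4)/2 on |000>, -sqrt(2)*exp(3*I*pi/4)/2 on |001>, and 0 on every other basis state. Key observation: the block from step 5 through step 8 cancels to the identity and can be dropped.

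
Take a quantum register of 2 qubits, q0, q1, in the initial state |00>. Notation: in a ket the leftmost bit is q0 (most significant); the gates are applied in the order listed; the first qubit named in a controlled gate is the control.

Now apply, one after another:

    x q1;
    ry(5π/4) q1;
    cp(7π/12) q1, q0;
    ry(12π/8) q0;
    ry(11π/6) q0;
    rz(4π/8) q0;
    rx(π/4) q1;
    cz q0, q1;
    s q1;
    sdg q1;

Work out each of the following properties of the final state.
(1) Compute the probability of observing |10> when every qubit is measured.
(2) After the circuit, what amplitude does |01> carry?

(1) Outcome |10> occurs with probability 9/16.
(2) The amplitude on |01> is sqrt(2)*(1 - I)*exp(3*I*pi/4)/8.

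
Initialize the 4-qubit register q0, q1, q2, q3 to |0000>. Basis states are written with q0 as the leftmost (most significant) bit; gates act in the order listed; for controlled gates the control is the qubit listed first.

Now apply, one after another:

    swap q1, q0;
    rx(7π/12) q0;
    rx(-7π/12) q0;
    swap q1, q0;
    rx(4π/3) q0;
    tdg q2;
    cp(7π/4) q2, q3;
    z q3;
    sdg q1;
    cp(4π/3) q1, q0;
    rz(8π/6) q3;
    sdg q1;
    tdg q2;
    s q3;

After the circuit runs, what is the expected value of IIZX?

The observable IIZX averages to 0.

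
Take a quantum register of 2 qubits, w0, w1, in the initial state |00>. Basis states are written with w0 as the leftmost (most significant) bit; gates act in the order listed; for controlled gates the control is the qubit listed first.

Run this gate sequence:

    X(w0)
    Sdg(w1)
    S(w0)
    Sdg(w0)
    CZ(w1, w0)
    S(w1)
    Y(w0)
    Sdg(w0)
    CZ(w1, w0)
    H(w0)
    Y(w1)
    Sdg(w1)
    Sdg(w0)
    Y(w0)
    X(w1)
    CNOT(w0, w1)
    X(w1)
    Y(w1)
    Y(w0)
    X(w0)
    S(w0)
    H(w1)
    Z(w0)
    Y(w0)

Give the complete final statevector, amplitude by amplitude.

The resulting statevector has amplitude -1/2 on |00>, 1/2 on |01>, -1/2 on |10>, -1/2 on |11>. Key observation: gates 3-4 undo each other exactly, leaving only the rest of the circuit to track.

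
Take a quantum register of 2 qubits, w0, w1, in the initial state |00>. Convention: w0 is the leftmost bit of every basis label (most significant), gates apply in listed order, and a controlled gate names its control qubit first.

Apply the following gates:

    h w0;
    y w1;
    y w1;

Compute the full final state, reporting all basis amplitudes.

The final amplitudes are sqrt(2)/2 on |00>, 0 on |01>, sqrt(2)/2 on |10>, 0 on |11>.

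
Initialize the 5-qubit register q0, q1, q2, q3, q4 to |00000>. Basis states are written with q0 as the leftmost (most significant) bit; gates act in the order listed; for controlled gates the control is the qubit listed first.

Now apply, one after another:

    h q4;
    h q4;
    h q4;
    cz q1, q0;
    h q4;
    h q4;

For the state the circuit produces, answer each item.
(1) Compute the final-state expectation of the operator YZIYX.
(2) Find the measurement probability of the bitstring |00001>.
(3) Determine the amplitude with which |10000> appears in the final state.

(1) The expectation value of YZIYX is 0.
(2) The probability of measuring |00001> is 1/2.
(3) The amplitude on |10000> is 0.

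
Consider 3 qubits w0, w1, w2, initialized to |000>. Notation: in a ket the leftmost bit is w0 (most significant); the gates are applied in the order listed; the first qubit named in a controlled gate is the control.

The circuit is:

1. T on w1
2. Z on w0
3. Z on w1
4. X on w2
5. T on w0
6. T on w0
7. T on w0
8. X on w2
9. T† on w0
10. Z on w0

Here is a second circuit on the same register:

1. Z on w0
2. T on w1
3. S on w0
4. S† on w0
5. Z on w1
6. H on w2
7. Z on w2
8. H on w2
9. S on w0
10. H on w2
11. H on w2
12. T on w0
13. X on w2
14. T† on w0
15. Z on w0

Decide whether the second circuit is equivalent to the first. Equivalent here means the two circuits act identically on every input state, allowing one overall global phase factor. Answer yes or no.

Yes, they are equivalent — the unitaries differ by at most a global phase.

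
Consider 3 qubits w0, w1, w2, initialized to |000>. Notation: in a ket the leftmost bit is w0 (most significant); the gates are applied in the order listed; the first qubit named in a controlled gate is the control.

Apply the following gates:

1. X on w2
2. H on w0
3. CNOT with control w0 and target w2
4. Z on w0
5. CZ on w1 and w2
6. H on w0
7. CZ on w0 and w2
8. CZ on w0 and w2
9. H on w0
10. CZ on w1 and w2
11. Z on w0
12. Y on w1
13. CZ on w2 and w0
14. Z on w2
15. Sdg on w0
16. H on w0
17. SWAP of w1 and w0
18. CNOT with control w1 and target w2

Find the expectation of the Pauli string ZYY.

The observable ZYY averages to -1. Key observation: steps 4-11 multiply out to the identity, so the circuit reduces to the remaining gates.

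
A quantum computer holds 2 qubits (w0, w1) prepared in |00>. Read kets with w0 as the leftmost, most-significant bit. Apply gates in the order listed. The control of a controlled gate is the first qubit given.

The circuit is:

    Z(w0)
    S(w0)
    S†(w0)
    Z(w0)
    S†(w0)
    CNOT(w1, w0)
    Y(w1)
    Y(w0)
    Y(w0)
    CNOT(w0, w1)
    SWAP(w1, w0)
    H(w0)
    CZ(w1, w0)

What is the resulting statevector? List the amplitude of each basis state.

The resulting statevector has amplitude sqrt(2)*I/2 on |00>, 0 on |01>, -sqrt(2)*I/2 on |10>, 0 on |11>.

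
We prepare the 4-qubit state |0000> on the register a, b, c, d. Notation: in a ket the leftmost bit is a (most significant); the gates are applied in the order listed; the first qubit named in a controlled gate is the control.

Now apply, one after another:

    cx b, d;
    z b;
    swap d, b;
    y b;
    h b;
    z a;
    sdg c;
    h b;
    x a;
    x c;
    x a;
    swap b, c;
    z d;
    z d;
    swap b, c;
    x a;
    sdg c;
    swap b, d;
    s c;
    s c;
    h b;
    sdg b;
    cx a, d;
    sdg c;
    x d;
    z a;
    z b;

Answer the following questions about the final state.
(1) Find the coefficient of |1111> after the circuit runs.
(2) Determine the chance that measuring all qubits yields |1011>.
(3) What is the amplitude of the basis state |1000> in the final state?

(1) The final state's coefficient on |1111> equals sqrt(2)/2. Key observation: the block from step 11 through step 16 cancels to the identity and can be dropped.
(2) Outcome |1011> occurs with probability 1/2.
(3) |1000> carries amplitude 0 in the final state.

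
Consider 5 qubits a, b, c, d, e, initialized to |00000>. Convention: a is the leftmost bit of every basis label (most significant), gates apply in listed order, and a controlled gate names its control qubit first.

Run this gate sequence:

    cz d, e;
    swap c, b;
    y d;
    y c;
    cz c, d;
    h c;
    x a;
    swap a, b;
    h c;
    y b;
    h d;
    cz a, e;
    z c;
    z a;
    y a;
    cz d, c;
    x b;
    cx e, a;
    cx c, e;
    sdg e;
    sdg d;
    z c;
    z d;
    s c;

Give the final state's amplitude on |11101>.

The final state's coefficient on |11101> equals sqrt(2)/2.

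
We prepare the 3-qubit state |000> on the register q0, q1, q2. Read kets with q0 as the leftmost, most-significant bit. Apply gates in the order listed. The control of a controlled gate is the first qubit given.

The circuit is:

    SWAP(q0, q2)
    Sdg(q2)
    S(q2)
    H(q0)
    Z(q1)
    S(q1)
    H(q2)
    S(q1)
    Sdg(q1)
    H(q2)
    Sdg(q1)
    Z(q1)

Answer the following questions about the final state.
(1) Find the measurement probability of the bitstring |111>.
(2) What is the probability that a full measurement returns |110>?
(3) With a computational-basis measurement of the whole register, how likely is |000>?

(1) A full measurement returns |111> with probability 0. Key observation: gates 5-12 undo each other exactly, leaving only the rest of the circuit to track.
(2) A full measurement returns |110> with probability 0.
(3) Outcome |000> occurs with probability 1/2.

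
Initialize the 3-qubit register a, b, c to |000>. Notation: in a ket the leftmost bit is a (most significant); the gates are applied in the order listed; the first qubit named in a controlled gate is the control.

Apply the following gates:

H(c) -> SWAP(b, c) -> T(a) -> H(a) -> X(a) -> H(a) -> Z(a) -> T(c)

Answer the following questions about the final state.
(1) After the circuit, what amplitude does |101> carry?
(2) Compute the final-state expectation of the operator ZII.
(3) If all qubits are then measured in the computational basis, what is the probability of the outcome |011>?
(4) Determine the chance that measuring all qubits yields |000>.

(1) |101> carries amplitude 0 in the final state. Key observation: steps 4-7 multiply out to the identity, so the circuit reduces to the remaining gates.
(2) The observable ZII averages to 1.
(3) The probability of measuring |011> is 0.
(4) The probability of measuring |000> is 1/2.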